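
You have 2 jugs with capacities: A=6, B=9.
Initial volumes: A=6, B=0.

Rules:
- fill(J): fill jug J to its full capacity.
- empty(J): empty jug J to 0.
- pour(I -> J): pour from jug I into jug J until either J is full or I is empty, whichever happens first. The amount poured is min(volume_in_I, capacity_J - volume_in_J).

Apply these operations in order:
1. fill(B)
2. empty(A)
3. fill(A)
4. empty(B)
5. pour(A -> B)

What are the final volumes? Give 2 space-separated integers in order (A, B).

Answer: 0 6

Derivation:
Step 1: fill(B) -> (A=6 B=9)
Step 2: empty(A) -> (A=0 B=9)
Step 3: fill(A) -> (A=6 B=9)
Step 4: empty(B) -> (A=6 B=0)
Step 5: pour(A -> B) -> (A=0 B=6)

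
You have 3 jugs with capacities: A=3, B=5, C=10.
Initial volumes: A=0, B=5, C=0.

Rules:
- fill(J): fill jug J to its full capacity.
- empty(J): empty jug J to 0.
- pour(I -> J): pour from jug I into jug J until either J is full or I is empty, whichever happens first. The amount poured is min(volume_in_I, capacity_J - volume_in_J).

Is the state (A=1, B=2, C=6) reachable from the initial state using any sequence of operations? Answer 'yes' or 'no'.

BFS explored all 192 reachable states.
Reachable set includes: (0,0,0), (0,0,1), (0,0,2), (0,0,3), (0,0,4), (0,0,5), (0,0,6), (0,0,7), (0,0,8), (0,0,9), (0,0,10), (0,1,0) ...
Target (A=1, B=2, C=6) not in reachable set → no.

Answer: no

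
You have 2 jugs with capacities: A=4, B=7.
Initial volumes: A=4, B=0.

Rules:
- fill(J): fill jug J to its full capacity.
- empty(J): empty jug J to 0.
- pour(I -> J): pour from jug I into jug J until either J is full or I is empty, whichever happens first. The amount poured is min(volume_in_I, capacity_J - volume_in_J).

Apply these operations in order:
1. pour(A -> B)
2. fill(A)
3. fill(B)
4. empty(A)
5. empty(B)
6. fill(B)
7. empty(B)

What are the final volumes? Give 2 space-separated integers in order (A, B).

Answer: 0 0

Derivation:
Step 1: pour(A -> B) -> (A=0 B=4)
Step 2: fill(A) -> (A=4 B=4)
Step 3: fill(B) -> (A=4 B=7)
Step 4: empty(A) -> (A=0 B=7)
Step 5: empty(B) -> (A=0 B=0)
Step 6: fill(B) -> (A=0 B=7)
Step 7: empty(B) -> (A=0 B=0)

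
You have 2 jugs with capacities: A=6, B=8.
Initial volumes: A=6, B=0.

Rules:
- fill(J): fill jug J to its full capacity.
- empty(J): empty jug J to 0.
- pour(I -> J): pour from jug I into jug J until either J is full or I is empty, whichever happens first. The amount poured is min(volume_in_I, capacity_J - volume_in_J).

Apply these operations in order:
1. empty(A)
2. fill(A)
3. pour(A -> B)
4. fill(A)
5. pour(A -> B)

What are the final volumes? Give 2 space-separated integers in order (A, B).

Answer: 4 8

Derivation:
Step 1: empty(A) -> (A=0 B=0)
Step 2: fill(A) -> (A=6 B=0)
Step 3: pour(A -> B) -> (A=0 B=6)
Step 4: fill(A) -> (A=6 B=6)
Step 5: pour(A -> B) -> (A=4 B=8)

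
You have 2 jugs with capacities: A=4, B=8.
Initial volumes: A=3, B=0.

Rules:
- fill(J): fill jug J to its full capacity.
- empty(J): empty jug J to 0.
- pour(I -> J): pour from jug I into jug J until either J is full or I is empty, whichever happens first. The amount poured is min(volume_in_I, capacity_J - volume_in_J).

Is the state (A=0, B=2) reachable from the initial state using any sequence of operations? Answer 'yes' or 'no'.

BFS explored all 12 reachable states.
Reachable set includes: (0,0), (0,3), (0,4), (0,7), (0,8), (3,0), (3,8), (4,0), (4,3), (4,4), (4,7), (4,8)
Target (A=0, B=2) not in reachable set → no.

Answer: no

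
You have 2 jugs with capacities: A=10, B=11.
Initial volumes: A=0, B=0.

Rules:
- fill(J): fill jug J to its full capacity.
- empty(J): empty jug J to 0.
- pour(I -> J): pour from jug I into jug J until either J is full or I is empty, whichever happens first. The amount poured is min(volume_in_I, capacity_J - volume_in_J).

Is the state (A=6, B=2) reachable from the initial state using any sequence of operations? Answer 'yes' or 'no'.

Answer: no

Derivation:
BFS explored all 42 reachable states.
Reachable set includes: (0,0), (0,1), (0,2), (0,3), (0,4), (0,5), (0,6), (0,7), (0,8), (0,9), (0,10), (0,11) ...
Target (A=6, B=2) not in reachable set → no.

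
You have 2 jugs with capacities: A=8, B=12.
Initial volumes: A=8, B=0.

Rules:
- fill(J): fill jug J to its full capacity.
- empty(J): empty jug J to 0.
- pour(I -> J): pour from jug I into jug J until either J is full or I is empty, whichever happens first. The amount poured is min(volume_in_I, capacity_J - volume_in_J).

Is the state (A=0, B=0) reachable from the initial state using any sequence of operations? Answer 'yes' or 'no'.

Answer: yes

Derivation:
BFS from (A=8, B=0):
  1. empty(A) -> (A=0 B=0)
Target reached → yes.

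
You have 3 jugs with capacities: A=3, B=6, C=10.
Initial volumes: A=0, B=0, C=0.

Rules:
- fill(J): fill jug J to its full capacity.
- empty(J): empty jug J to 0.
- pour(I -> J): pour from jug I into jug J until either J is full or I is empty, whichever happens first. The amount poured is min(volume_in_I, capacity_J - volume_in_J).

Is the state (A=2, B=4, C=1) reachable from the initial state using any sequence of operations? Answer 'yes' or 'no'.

Answer: no

Derivation:
BFS explored all 218 reachable states.
Reachable set includes: (0,0,0), (0,0,1), (0,0,2), (0,0,3), (0,0,4), (0,0,5), (0,0,6), (0,0,7), (0,0,8), (0,0,9), (0,0,10), (0,1,0) ...
Target (A=2, B=4, C=1) not in reachable set → no.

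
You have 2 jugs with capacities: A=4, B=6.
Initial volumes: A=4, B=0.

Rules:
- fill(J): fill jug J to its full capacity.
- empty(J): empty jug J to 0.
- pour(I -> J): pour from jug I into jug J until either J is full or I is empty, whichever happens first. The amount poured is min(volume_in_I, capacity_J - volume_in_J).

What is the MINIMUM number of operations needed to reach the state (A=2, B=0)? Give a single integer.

BFS from (A=4, B=0). One shortest path:
  1. pour(A -> B) -> (A=0 B=4)
  2. fill(A) -> (A=4 B=4)
  3. pour(A -> B) -> (A=2 B=6)
  4. empty(B) -> (A=2 B=0)
Reached target in 4 moves.

Answer: 4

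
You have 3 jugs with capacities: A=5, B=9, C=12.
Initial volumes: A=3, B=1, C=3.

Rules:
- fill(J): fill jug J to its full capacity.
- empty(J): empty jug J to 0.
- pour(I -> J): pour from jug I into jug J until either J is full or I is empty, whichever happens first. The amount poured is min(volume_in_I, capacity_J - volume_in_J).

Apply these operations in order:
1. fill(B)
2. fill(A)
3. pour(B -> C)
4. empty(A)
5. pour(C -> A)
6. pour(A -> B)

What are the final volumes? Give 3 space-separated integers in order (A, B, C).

Step 1: fill(B) -> (A=3 B=9 C=3)
Step 2: fill(A) -> (A=5 B=9 C=3)
Step 3: pour(B -> C) -> (A=5 B=0 C=12)
Step 4: empty(A) -> (A=0 B=0 C=12)
Step 5: pour(C -> A) -> (A=5 B=0 C=7)
Step 6: pour(A -> B) -> (A=0 B=5 C=7)

Answer: 0 5 7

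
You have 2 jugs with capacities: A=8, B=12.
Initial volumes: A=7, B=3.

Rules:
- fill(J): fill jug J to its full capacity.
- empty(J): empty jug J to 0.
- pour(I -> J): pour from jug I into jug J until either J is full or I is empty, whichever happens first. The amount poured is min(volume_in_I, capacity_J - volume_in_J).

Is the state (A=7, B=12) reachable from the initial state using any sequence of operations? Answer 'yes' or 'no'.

BFS from (A=7, B=3):
  1. fill(B) -> (A=7 B=12)
Target reached → yes.

Answer: yes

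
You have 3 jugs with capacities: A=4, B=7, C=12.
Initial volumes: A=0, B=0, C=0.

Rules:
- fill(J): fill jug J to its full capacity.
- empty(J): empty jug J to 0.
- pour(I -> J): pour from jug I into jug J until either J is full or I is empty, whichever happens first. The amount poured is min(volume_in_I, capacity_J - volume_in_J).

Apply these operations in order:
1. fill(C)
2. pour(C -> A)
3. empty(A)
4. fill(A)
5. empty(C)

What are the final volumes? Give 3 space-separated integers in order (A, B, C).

Step 1: fill(C) -> (A=0 B=0 C=12)
Step 2: pour(C -> A) -> (A=4 B=0 C=8)
Step 3: empty(A) -> (A=0 B=0 C=8)
Step 4: fill(A) -> (A=4 B=0 C=8)
Step 5: empty(C) -> (A=4 B=0 C=0)

Answer: 4 0 0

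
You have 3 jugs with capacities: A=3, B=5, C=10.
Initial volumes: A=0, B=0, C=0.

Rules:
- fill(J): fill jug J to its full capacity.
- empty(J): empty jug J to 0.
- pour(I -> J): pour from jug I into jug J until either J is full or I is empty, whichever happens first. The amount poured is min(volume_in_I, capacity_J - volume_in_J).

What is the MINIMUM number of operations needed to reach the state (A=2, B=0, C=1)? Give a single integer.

BFS from (A=0, B=0, C=0). One shortest path:
  1. fill(A) -> (A=3 B=0 C=0)
  2. fill(B) -> (A=3 B=5 C=0)
  3. pour(A -> C) -> (A=0 B=5 C=3)
  4. pour(B -> A) -> (A=3 B=2 C=3)
  5. pour(A -> C) -> (A=0 B=2 C=6)
  6. pour(B -> A) -> (A=2 B=0 C=6)
  7. pour(C -> B) -> (A=2 B=5 C=1)
  8. empty(B) -> (A=2 B=0 C=1)
Reached target in 8 moves.

Answer: 8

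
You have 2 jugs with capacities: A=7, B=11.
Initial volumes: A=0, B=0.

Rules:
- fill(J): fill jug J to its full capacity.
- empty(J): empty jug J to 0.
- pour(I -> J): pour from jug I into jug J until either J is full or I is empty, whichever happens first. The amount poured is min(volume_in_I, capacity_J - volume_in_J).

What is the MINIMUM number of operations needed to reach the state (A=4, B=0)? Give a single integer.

Answer: 4

Derivation:
BFS from (A=0, B=0). One shortest path:
  1. fill(B) -> (A=0 B=11)
  2. pour(B -> A) -> (A=7 B=4)
  3. empty(A) -> (A=0 B=4)
  4. pour(B -> A) -> (A=4 B=0)
Reached target in 4 moves.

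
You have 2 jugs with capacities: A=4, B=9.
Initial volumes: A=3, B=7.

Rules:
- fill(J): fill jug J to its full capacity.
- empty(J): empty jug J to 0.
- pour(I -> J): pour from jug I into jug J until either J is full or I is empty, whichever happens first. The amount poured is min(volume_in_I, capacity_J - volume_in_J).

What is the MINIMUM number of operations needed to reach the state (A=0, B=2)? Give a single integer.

Answer: 4

Derivation:
BFS from (A=3, B=7). One shortest path:
  1. fill(A) -> (A=4 B=7)
  2. pour(A -> B) -> (A=2 B=9)
  3. empty(B) -> (A=2 B=0)
  4. pour(A -> B) -> (A=0 B=2)
Reached target in 4 moves.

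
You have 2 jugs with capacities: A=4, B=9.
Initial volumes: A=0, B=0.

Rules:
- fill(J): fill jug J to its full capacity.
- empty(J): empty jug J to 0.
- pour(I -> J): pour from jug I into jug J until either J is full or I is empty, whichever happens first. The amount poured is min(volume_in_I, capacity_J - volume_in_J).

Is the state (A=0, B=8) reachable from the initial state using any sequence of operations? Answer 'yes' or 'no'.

Answer: yes

Derivation:
BFS from (A=0, B=0):
  1. fill(A) -> (A=4 B=0)
  2. pour(A -> B) -> (A=0 B=4)
  3. fill(A) -> (A=4 B=4)
  4. pour(A -> B) -> (A=0 B=8)
Target reached → yes.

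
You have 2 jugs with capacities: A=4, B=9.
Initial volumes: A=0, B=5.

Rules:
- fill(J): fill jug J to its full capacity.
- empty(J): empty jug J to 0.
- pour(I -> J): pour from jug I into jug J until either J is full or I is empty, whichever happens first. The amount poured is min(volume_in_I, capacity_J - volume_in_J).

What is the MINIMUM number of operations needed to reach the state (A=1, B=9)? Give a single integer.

Answer: 4

Derivation:
BFS from (A=0, B=5). One shortest path:
  1. pour(B -> A) -> (A=4 B=1)
  2. empty(A) -> (A=0 B=1)
  3. pour(B -> A) -> (A=1 B=0)
  4. fill(B) -> (A=1 B=9)
Reached target in 4 moves.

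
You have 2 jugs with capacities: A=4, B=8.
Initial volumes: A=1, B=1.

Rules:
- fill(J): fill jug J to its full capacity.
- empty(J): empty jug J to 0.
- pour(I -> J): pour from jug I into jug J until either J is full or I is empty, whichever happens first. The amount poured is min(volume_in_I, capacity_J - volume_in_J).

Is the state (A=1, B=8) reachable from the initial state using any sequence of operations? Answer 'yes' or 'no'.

BFS from (A=1, B=1):
  1. fill(B) -> (A=1 B=8)
Target reached → yes.

Answer: yes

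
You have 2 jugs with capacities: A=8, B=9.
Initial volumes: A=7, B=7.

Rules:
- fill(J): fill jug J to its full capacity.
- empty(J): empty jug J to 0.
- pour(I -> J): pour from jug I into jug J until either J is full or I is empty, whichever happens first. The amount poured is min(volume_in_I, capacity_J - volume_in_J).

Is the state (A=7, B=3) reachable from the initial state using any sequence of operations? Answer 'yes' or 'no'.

BFS explored all 35 reachable states.
Reachable set includes: (0,0), (0,1), (0,2), (0,3), (0,4), (0,5), (0,6), (0,7), (0,8), (0,9), (1,0), (1,9) ...
Target (A=7, B=3) not in reachable set → no.

Answer: no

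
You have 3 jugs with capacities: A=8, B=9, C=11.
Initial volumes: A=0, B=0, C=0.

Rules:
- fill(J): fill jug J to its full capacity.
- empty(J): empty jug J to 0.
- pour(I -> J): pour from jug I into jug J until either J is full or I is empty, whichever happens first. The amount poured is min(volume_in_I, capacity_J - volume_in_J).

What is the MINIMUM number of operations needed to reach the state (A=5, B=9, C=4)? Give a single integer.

BFS from (A=0, B=0, C=0). One shortest path:
  1. fill(B) -> (A=0 B=9 C=0)
  2. pour(B -> A) -> (A=8 B=1 C=0)
  3. pour(A -> C) -> (A=0 B=1 C=8)
  4. pour(B -> A) -> (A=1 B=0 C=8)
  5. fill(B) -> (A=1 B=9 C=8)
  6. pour(B -> A) -> (A=8 B=2 C=8)
  7. pour(A -> C) -> (A=5 B=2 C=11)
  8. pour(C -> B) -> (A=5 B=9 C=4)
Reached target in 8 moves.

Answer: 8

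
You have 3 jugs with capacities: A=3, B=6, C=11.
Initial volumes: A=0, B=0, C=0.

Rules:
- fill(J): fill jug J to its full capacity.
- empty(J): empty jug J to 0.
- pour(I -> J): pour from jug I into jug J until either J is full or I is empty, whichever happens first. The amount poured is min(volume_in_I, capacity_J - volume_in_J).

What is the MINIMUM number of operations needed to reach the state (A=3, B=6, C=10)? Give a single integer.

BFS from (A=0, B=0, C=0). One shortest path:
  1. fill(A) -> (A=3 B=0 C=0)
  2. fill(C) -> (A=3 B=0 C=11)
  3. pour(C -> B) -> (A=3 B=6 C=5)
  4. empty(B) -> (A=3 B=0 C=5)
  5. pour(C -> B) -> (A=3 B=5 C=0)
  6. fill(C) -> (A=3 B=5 C=11)
  7. pour(C -> B) -> (A=3 B=6 C=10)
Reached target in 7 moves.

Answer: 7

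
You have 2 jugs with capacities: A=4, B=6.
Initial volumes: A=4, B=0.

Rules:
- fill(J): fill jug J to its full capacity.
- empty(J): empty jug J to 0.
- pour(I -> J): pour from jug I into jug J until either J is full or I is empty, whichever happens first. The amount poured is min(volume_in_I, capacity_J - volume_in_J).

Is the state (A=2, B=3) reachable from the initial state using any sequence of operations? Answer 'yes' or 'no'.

Answer: no

Derivation:
BFS explored all 10 reachable states.
Reachable set includes: (0,0), (0,2), (0,4), (0,6), (2,0), (2,6), (4,0), (4,2), (4,4), (4,6)
Target (A=2, B=3) not in reachable set → no.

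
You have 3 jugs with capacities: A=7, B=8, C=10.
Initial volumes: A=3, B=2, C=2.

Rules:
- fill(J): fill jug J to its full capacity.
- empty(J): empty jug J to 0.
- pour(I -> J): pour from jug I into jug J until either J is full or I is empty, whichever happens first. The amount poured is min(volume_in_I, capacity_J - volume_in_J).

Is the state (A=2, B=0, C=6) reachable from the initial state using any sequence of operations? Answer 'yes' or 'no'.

Answer: yes

Derivation:
BFS from (A=3, B=2, C=2):
  1. fill(C) -> (A=3 B=2 C=10)
  2. pour(C -> A) -> (A=7 B=2 C=6)
  3. empty(A) -> (A=0 B=2 C=6)
  4. pour(B -> A) -> (A=2 B=0 C=6)
Target reached → yes.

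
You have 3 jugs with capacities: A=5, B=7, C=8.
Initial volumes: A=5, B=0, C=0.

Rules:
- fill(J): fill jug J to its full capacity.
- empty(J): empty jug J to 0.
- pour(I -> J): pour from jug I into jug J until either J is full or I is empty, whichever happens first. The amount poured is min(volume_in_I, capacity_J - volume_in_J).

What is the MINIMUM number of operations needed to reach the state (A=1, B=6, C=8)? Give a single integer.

BFS from (A=5, B=0, C=0). One shortest path:
  1. empty(A) -> (A=0 B=0 C=0)
  2. fill(C) -> (A=0 B=0 C=8)
  3. pour(C -> B) -> (A=0 B=7 C=1)
  4. pour(C -> A) -> (A=1 B=7 C=0)
  5. pour(B -> C) -> (A=1 B=0 C=7)
  6. fill(B) -> (A=1 B=7 C=7)
  7. pour(B -> C) -> (A=1 B=6 C=8)
Reached target in 7 moves.

Answer: 7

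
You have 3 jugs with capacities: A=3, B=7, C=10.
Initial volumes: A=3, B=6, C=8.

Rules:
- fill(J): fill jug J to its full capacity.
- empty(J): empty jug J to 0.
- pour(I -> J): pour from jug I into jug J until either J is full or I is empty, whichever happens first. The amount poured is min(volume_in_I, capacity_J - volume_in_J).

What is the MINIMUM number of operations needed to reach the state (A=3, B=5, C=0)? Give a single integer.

Answer: 3

Derivation:
BFS from (A=3, B=6, C=8). One shortest path:
  1. fill(B) -> (A=3 B=7 C=8)
  2. pour(B -> C) -> (A=3 B=5 C=10)
  3. empty(C) -> (A=3 B=5 C=0)
Reached target in 3 moves.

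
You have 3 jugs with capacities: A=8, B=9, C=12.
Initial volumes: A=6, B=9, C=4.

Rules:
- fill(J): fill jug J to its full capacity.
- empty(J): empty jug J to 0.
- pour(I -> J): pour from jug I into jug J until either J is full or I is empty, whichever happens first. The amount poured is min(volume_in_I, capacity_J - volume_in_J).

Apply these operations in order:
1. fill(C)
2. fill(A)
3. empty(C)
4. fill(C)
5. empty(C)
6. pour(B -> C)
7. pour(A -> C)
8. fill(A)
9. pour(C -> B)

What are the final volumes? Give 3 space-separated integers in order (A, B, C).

Answer: 8 9 3

Derivation:
Step 1: fill(C) -> (A=6 B=9 C=12)
Step 2: fill(A) -> (A=8 B=9 C=12)
Step 3: empty(C) -> (A=8 B=9 C=0)
Step 4: fill(C) -> (A=8 B=9 C=12)
Step 5: empty(C) -> (A=8 B=9 C=0)
Step 6: pour(B -> C) -> (A=8 B=0 C=9)
Step 7: pour(A -> C) -> (A=5 B=0 C=12)
Step 8: fill(A) -> (A=8 B=0 C=12)
Step 9: pour(C -> B) -> (A=8 B=9 C=3)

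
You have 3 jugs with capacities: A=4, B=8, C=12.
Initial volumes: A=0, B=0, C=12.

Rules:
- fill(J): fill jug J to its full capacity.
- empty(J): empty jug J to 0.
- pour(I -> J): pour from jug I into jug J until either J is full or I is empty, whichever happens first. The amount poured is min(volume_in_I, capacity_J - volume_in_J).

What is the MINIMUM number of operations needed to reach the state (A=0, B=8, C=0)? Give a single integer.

Answer: 2

Derivation:
BFS from (A=0, B=0, C=12). One shortest path:
  1. fill(B) -> (A=0 B=8 C=12)
  2. empty(C) -> (A=0 B=8 C=0)
Reached target in 2 moves.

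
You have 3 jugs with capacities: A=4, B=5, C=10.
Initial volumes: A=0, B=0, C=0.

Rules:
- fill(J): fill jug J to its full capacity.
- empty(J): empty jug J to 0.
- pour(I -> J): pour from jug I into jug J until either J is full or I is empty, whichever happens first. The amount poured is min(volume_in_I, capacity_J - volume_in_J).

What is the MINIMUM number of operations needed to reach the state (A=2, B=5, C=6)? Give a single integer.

BFS from (A=0, B=0, C=0). One shortest path:
  1. fill(A) -> (A=4 B=0 C=0)
  2. fill(B) -> (A=4 B=5 C=0)
  3. pour(A -> C) -> (A=0 B=5 C=4)
  4. fill(A) -> (A=4 B=5 C=4)
  5. pour(A -> C) -> (A=0 B=5 C=8)
  6. pour(B -> A) -> (A=4 B=1 C=8)
  7. pour(A -> C) -> (A=2 B=1 C=10)
  8. pour(C -> B) -> (A=2 B=5 C=6)
Reached target in 8 moves.

Answer: 8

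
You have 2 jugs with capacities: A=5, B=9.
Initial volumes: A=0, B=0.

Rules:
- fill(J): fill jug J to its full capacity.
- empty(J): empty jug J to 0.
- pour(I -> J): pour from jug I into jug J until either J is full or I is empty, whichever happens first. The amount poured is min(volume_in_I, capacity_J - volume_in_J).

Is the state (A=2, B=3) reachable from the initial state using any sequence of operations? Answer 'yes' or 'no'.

BFS explored all 28 reachable states.
Reachable set includes: (0,0), (0,1), (0,2), (0,3), (0,4), (0,5), (0,6), (0,7), (0,8), (0,9), (1,0), (1,9) ...
Target (A=2, B=3) not in reachable set → no.

Answer: no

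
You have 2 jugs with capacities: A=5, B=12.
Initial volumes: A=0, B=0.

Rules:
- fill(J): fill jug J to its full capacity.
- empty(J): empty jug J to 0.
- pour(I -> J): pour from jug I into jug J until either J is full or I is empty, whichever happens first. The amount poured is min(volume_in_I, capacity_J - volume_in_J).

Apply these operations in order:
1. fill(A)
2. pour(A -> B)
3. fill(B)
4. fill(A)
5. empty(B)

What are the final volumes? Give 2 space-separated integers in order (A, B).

Answer: 5 0

Derivation:
Step 1: fill(A) -> (A=5 B=0)
Step 2: pour(A -> B) -> (A=0 B=5)
Step 3: fill(B) -> (A=0 B=12)
Step 4: fill(A) -> (A=5 B=12)
Step 5: empty(B) -> (A=5 B=0)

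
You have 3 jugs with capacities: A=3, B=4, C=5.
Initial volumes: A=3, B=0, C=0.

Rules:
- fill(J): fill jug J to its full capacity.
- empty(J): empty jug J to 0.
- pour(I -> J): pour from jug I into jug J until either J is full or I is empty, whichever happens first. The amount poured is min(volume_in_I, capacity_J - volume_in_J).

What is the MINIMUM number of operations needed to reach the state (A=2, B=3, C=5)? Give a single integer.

Answer: 5

Derivation:
BFS from (A=3, B=0, C=0). One shortest path:
  1. fill(B) -> (A=3 B=4 C=0)
  2. pour(B -> C) -> (A=3 B=0 C=4)
  3. pour(A -> B) -> (A=0 B=3 C=4)
  4. fill(A) -> (A=3 B=3 C=4)
  5. pour(A -> C) -> (A=2 B=3 C=5)
Reached target in 5 moves.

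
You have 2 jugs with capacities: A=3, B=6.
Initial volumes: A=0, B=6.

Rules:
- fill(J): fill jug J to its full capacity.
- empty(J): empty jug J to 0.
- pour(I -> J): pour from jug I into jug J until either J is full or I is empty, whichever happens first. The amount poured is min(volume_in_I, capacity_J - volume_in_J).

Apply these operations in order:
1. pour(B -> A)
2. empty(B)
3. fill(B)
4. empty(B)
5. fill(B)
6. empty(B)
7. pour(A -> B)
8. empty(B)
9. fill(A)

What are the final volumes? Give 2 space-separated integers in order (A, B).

Answer: 3 0

Derivation:
Step 1: pour(B -> A) -> (A=3 B=3)
Step 2: empty(B) -> (A=3 B=0)
Step 3: fill(B) -> (A=3 B=6)
Step 4: empty(B) -> (A=3 B=0)
Step 5: fill(B) -> (A=3 B=6)
Step 6: empty(B) -> (A=3 B=0)
Step 7: pour(A -> B) -> (A=0 B=3)
Step 8: empty(B) -> (A=0 B=0)
Step 9: fill(A) -> (A=3 B=0)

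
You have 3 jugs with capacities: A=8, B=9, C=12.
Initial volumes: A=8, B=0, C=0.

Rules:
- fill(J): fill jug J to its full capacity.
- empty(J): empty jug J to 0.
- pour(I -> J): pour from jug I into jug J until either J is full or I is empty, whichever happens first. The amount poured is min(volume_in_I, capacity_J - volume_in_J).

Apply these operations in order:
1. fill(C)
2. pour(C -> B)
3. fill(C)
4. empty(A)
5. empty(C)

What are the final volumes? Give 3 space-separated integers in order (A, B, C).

Step 1: fill(C) -> (A=8 B=0 C=12)
Step 2: pour(C -> B) -> (A=8 B=9 C=3)
Step 3: fill(C) -> (A=8 B=9 C=12)
Step 4: empty(A) -> (A=0 B=9 C=12)
Step 5: empty(C) -> (A=0 B=9 C=0)

Answer: 0 9 0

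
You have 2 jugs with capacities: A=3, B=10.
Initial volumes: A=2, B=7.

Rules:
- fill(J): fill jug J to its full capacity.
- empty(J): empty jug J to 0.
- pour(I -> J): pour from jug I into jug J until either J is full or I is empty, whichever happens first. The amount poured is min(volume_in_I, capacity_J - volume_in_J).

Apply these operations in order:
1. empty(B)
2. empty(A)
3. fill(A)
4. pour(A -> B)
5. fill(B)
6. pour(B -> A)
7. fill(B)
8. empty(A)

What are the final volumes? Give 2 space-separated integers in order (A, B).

Answer: 0 10

Derivation:
Step 1: empty(B) -> (A=2 B=0)
Step 2: empty(A) -> (A=0 B=0)
Step 3: fill(A) -> (A=3 B=0)
Step 4: pour(A -> B) -> (A=0 B=3)
Step 5: fill(B) -> (A=0 B=10)
Step 6: pour(B -> A) -> (A=3 B=7)
Step 7: fill(B) -> (A=3 B=10)
Step 8: empty(A) -> (A=0 B=10)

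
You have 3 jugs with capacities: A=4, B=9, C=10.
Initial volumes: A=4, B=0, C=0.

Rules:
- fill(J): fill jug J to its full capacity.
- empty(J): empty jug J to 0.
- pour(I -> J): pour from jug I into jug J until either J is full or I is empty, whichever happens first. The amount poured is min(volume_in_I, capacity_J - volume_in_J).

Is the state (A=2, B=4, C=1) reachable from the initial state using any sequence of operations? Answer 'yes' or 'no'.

BFS explored all 334 reachable states.
Reachable set includes: (0,0,0), (0,0,1), (0,0,2), (0,0,3), (0,0,4), (0,0,5), (0,0,6), (0,0,7), (0,0,8), (0,0,9), (0,0,10), (0,1,0) ...
Target (A=2, B=4, C=1) not in reachable set → no.

Answer: no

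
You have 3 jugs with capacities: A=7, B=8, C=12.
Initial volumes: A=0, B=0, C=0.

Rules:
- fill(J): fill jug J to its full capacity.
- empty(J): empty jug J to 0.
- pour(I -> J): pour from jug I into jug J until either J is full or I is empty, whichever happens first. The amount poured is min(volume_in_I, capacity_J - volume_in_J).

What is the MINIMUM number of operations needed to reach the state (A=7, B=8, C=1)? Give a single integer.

BFS from (A=0, B=0, C=0). One shortest path:
  1. fill(B) -> (A=0 B=8 C=0)
  2. pour(B -> A) -> (A=7 B=1 C=0)
  3. pour(B -> C) -> (A=7 B=0 C=1)
  4. fill(B) -> (A=7 B=8 C=1)
Reached target in 4 moves.

Answer: 4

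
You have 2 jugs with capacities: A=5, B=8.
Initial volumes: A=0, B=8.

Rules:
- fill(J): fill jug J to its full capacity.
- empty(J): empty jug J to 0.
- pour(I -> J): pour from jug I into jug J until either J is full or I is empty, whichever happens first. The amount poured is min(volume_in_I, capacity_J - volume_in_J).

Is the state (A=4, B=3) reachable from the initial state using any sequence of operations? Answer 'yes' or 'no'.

BFS explored all 26 reachable states.
Reachable set includes: (0,0), (0,1), (0,2), (0,3), (0,4), (0,5), (0,6), (0,7), (0,8), (1,0), (1,8), (2,0) ...
Target (A=4, B=3) not in reachable set → no.

Answer: no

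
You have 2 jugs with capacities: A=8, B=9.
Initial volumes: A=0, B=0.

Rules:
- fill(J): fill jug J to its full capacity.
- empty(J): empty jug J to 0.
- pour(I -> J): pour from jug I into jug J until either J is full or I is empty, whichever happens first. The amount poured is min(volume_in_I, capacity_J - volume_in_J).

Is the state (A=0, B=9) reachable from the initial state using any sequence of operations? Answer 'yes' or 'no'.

Answer: yes

Derivation:
BFS from (A=0, B=0):
  1. fill(B) -> (A=0 B=9)
Target reached → yes.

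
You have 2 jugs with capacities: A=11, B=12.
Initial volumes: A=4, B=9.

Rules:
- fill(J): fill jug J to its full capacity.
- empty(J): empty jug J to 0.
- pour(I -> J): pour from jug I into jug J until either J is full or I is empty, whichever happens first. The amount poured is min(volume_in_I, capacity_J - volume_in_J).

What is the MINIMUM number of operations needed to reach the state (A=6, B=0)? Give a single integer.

Answer: 8

Derivation:
BFS from (A=4, B=9). One shortest path:
  1. fill(B) -> (A=4 B=12)
  2. pour(B -> A) -> (A=11 B=5)
  3. empty(A) -> (A=0 B=5)
  4. pour(B -> A) -> (A=5 B=0)
  5. fill(B) -> (A=5 B=12)
  6. pour(B -> A) -> (A=11 B=6)
  7. empty(A) -> (A=0 B=6)
  8. pour(B -> A) -> (A=6 B=0)
Reached target in 8 moves.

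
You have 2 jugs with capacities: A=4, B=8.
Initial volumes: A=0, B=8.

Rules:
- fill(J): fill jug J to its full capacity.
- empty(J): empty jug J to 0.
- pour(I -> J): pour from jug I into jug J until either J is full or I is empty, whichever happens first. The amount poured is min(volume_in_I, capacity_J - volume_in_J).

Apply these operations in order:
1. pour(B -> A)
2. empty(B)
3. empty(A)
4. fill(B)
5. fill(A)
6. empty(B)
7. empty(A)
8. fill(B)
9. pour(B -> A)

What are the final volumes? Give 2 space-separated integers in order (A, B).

Answer: 4 4

Derivation:
Step 1: pour(B -> A) -> (A=4 B=4)
Step 2: empty(B) -> (A=4 B=0)
Step 3: empty(A) -> (A=0 B=0)
Step 4: fill(B) -> (A=0 B=8)
Step 5: fill(A) -> (A=4 B=8)
Step 6: empty(B) -> (A=4 B=0)
Step 7: empty(A) -> (A=0 B=0)
Step 8: fill(B) -> (A=0 B=8)
Step 9: pour(B -> A) -> (A=4 B=4)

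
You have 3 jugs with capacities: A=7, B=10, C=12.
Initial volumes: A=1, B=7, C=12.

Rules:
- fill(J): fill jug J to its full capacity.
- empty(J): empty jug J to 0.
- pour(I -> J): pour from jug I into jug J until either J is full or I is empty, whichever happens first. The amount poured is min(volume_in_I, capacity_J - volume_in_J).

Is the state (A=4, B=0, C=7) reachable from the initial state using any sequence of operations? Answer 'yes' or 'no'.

BFS from (A=1, B=7, C=12):
  1. fill(B) -> (A=1 B=10 C=12)
  2. empty(C) -> (A=1 B=10 C=0)
  3. pour(B -> A) -> (A=7 B=4 C=0)
  4. pour(A -> C) -> (A=0 B=4 C=7)
  5. pour(B -> A) -> (A=4 B=0 C=7)
Target reached → yes.

Answer: yes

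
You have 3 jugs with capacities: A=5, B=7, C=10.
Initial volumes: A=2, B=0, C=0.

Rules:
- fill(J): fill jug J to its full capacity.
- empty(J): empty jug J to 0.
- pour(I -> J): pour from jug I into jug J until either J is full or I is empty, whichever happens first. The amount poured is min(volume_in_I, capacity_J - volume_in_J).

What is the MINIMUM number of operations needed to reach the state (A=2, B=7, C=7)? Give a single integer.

BFS from (A=2, B=0, C=0). One shortest path:
  1. fill(B) -> (A=2 B=7 C=0)
  2. pour(B -> C) -> (A=2 B=0 C=7)
  3. fill(B) -> (A=2 B=7 C=7)
Reached target in 3 moves.

Answer: 3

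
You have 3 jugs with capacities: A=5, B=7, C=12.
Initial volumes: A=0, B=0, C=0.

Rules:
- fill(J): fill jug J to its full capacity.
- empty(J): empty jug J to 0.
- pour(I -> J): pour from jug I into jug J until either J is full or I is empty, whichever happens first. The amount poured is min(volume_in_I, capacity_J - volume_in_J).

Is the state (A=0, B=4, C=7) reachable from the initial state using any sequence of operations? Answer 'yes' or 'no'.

BFS from (A=0, B=0, C=0):
  1. fill(B) -> (A=0 B=7 C=0)
  2. pour(B -> A) -> (A=5 B=2 C=0)
  3. empty(A) -> (A=0 B=2 C=0)
  4. pour(B -> A) -> (A=2 B=0 C=0)
  5. fill(B) -> (A=2 B=7 C=0)
  6. pour(B -> C) -> (A=2 B=0 C=7)
  7. fill(B) -> (A=2 B=7 C=7)
  8. pour(B -> A) -> (A=5 B=4 C=7)
  9. empty(A) -> (A=0 B=4 C=7)
Target reached → yes.

Answer: yes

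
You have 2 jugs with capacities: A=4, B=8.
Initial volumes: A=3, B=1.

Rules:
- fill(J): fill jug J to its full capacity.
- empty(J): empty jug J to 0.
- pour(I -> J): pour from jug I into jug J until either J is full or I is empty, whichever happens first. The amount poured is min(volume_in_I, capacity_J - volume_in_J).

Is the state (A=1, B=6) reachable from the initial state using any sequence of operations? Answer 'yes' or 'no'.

BFS explored all 19 reachable states.
Reachable set includes: (0,0), (0,1), (0,3), (0,4), (0,5), (0,7), (0,8), (1,0), (1,8), (3,0), (3,1), (3,8) ...
Target (A=1, B=6) not in reachable set → no.

Answer: no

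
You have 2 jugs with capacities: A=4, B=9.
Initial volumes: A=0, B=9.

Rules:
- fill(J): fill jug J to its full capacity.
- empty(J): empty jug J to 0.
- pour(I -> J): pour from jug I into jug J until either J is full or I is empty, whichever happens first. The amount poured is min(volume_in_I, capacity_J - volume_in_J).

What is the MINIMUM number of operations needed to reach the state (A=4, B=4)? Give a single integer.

BFS from (A=0, B=9). One shortest path:
  1. fill(A) -> (A=4 B=9)
  2. empty(B) -> (A=4 B=0)
  3. pour(A -> B) -> (A=0 B=4)
  4. fill(A) -> (A=4 B=4)
Reached target in 4 moves.

Answer: 4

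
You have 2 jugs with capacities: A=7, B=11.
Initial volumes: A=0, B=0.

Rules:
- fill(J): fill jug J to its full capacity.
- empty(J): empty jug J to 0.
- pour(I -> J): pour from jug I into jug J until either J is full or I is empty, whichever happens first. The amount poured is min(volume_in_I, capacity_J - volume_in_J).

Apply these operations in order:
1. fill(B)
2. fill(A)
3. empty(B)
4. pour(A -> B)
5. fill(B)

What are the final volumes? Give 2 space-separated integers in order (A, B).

Step 1: fill(B) -> (A=0 B=11)
Step 2: fill(A) -> (A=7 B=11)
Step 3: empty(B) -> (A=7 B=0)
Step 4: pour(A -> B) -> (A=0 B=7)
Step 5: fill(B) -> (A=0 B=11)

Answer: 0 11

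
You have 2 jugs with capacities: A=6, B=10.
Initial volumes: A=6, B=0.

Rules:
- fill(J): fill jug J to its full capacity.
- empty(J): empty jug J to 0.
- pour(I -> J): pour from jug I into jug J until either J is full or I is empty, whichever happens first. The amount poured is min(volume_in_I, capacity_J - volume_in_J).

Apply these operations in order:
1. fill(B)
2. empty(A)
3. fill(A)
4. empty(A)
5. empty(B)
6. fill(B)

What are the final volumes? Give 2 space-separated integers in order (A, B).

Step 1: fill(B) -> (A=6 B=10)
Step 2: empty(A) -> (A=0 B=10)
Step 3: fill(A) -> (A=6 B=10)
Step 4: empty(A) -> (A=0 B=10)
Step 5: empty(B) -> (A=0 B=0)
Step 6: fill(B) -> (A=0 B=10)

Answer: 0 10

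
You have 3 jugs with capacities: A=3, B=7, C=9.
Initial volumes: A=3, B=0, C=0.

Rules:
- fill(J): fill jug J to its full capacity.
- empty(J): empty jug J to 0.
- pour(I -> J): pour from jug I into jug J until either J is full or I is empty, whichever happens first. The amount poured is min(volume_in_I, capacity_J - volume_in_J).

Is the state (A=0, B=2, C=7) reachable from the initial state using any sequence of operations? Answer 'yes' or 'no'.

BFS from (A=3, B=0, C=0):
  1. empty(A) -> (A=0 B=0 C=0)
  2. fill(C) -> (A=0 B=0 C=9)
  3. pour(C -> B) -> (A=0 B=7 C=2)
  4. pour(C -> A) -> (A=2 B=7 C=0)
  5. pour(B -> C) -> (A=2 B=0 C=7)
  6. pour(A -> B) -> (A=0 B=2 C=7)
Target reached → yes.

Answer: yes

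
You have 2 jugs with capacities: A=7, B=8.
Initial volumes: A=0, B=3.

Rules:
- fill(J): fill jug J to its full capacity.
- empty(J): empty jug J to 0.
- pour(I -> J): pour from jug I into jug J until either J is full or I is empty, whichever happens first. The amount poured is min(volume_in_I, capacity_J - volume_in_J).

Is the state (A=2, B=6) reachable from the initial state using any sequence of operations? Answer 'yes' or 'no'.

BFS explored all 30 reachable states.
Reachable set includes: (0,0), (0,1), (0,2), (0,3), (0,4), (0,5), (0,6), (0,7), (0,8), (1,0), (1,8), (2,0) ...
Target (A=2, B=6) not in reachable set → no.

Answer: no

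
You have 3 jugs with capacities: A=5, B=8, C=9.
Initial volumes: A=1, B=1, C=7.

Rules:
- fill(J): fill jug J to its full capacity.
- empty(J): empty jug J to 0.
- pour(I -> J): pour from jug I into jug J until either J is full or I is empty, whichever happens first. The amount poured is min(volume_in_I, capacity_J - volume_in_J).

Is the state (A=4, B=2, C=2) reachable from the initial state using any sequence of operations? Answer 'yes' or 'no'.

BFS explored all 317 reachable states.
Reachable set includes: (0,0,0), (0,0,1), (0,0,2), (0,0,3), (0,0,4), (0,0,5), (0,0,6), (0,0,7), (0,0,8), (0,0,9), (0,1,0), (0,1,1) ...
Target (A=4, B=2, C=2) not in reachable set → no.

Answer: no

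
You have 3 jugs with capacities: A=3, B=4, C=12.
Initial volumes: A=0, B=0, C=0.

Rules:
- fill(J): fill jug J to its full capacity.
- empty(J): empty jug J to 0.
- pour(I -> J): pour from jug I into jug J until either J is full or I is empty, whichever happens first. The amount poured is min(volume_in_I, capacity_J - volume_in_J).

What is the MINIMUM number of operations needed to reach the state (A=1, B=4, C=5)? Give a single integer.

Answer: 8

Derivation:
BFS from (A=0, B=0, C=0). One shortest path:
  1. fill(B) -> (A=0 B=4 C=0)
  2. fill(C) -> (A=0 B=4 C=12)
  3. pour(B -> A) -> (A=3 B=1 C=12)
  4. empty(A) -> (A=0 B=1 C=12)
  5. pour(C -> A) -> (A=3 B=1 C=9)
  6. empty(A) -> (A=0 B=1 C=9)
  7. pour(B -> A) -> (A=1 B=0 C=9)
  8. pour(C -> B) -> (A=1 B=4 C=5)
Reached target in 8 moves.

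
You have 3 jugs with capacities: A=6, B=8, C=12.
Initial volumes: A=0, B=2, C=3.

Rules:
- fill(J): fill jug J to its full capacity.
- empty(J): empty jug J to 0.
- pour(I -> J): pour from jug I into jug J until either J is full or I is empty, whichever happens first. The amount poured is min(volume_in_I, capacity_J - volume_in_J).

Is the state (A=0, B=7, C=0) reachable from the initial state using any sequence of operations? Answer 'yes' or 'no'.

Answer: yes

Derivation:
BFS from (A=0, B=2, C=3):
  1. fill(B) -> (A=0 B=8 C=3)
  2. pour(B -> C) -> (A=0 B=0 C=11)
  3. fill(B) -> (A=0 B=8 C=11)
  4. pour(B -> C) -> (A=0 B=7 C=12)
  5. empty(C) -> (A=0 B=7 C=0)
Target reached → yes.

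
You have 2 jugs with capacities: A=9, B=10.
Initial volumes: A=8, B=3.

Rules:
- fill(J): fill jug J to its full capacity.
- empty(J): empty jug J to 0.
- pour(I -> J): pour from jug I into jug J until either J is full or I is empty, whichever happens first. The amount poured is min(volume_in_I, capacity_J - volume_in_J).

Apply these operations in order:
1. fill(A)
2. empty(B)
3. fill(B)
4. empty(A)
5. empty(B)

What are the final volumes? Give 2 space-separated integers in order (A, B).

Step 1: fill(A) -> (A=9 B=3)
Step 2: empty(B) -> (A=9 B=0)
Step 3: fill(B) -> (A=9 B=10)
Step 4: empty(A) -> (A=0 B=10)
Step 5: empty(B) -> (A=0 B=0)

Answer: 0 0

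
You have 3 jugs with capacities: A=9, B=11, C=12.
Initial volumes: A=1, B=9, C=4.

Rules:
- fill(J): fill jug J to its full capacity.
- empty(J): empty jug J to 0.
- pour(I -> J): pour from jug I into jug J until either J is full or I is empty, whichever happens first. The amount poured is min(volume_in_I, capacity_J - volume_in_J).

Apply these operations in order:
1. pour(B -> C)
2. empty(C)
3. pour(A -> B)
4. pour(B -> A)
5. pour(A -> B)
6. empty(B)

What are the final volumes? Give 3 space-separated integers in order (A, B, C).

Answer: 0 0 0

Derivation:
Step 1: pour(B -> C) -> (A=1 B=1 C=12)
Step 2: empty(C) -> (A=1 B=1 C=0)
Step 3: pour(A -> B) -> (A=0 B=2 C=0)
Step 4: pour(B -> A) -> (A=2 B=0 C=0)
Step 5: pour(A -> B) -> (A=0 B=2 C=0)
Step 6: empty(B) -> (A=0 B=0 C=0)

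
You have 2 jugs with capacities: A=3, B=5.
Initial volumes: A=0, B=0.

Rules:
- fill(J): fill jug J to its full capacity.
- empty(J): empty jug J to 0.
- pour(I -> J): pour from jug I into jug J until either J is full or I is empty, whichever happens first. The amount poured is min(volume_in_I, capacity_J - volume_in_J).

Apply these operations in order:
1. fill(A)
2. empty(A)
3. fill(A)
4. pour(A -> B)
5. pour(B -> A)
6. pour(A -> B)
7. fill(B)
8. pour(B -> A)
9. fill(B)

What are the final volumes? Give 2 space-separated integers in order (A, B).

Answer: 3 5

Derivation:
Step 1: fill(A) -> (A=3 B=0)
Step 2: empty(A) -> (A=0 B=0)
Step 3: fill(A) -> (A=3 B=0)
Step 4: pour(A -> B) -> (A=0 B=3)
Step 5: pour(B -> A) -> (A=3 B=0)
Step 6: pour(A -> B) -> (A=0 B=3)
Step 7: fill(B) -> (A=0 B=5)
Step 8: pour(B -> A) -> (A=3 B=2)
Step 9: fill(B) -> (A=3 B=5)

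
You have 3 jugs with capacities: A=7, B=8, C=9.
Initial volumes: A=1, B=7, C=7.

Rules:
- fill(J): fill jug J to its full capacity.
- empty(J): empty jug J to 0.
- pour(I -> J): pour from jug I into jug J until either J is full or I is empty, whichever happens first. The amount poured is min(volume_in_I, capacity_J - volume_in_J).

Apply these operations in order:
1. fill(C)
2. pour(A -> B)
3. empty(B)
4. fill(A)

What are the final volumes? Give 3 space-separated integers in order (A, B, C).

Step 1: fill(C) -> (A=1 B=7 C=9)
Step 2: pour(A -> B) -> (A=0 B=8 C=9)
Step 3: empty(B) -> (A=0 B=0 C=9)
Step 4: fill(A) -> (A=7 B=0 C=9)

Answer: 7 0 9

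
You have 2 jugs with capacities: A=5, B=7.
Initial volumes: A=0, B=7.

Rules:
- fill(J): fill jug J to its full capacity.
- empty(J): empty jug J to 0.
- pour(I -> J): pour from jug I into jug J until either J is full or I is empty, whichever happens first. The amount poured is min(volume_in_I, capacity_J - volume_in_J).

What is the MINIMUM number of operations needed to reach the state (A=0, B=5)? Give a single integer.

BFS from (A=0, B=7). One shortest path:
  1. fill(A) -> (A=5 B=7)
  2. empty(B) -> (A=5 B=0)
  3. pour(A -> B) -> (A=0 B=5)
Reached target in 3 moves.

Answer: 3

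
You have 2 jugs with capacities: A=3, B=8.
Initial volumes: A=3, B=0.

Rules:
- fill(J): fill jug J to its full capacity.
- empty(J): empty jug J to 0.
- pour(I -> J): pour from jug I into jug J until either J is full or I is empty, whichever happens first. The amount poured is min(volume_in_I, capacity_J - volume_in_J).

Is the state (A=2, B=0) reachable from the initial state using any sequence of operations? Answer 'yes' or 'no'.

Answer: yes

Derivation:
BFS from (A=3, B=0):
  1. empty(A) -> (A=0 B=0)
  2. fill(B) -> (A=0 B=8)
  3. pour(B -> A) -> (A=3 B=5)
  4. empty(A) -> (A=0 B=5)
  5. pour(B -> A) -> (A=3 B=2)
  6. empty(A) -> (A=0 B=2)
  7. pour(B -> A) -> (A=2 B=0)
Target reached → yes.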